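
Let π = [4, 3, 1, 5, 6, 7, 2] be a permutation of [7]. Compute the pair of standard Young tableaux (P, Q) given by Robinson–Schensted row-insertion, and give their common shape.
P = [1, 2, 6, 7] / [3, 5] / [4];  Q = [1, 4, 5, 6] / [2, 7] / [3];  common shape = (4, 2, 1)

Row-insert the values π_1, π_2, … into P one at a time, bumping the leftmost entry strictly greater than the inserted value down to the next row. The recording tableau Q records, in position (i, j), the step at which that cell was added to P.
  Insert 4 (step 1): P = [4];  Q = [1]
  Insert 3 (step 2): P = [3] / [4];  Q = [1] / [2]
  Insert 1 (step 3): P = [1] / [3] / [4];  Q = [1] / [2] / [3]
  Insert 5 (step 4): P = [1, 5] / [3] / [4];  Q = [1, 4] / [2] / [3]
  Insert 6 (step 5): P = [1, 5, 6] / [3] / [4];  Q = [1, 4, 5] / [2] / [3]
  Insert 7 (step 6): P = [1, 5, 6, 7] / [3] / [4];  Q = [1, 4, 5, 6] / [2] / [3]
  Insert 2 (step 7): P = [1, 2, 6, 7] / [3, 5] / [4];  Q = [1, 4, 5, 6] / [2, 7] / [3]
Final shape: (4, 2, 1).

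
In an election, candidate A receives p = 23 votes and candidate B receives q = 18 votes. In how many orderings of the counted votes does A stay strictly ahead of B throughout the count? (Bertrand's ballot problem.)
Strict-lead orderings = 24647883000

Total orderings of the 41 votes with 23 for A: C(41, 23) = 202112640600. By the Bertrand ballot formula (Cycle Lemma / reflection principle), the number of orderings in which A is strictly ahead of B throughout is (p − q)/(p + q) · C(p + q, p) = (23 − 18)/(23 + 18) · 202112640600 = 24647883000.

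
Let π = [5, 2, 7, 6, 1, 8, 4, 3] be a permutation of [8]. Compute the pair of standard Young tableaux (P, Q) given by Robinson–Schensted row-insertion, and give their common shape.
P = [1, 3, 8] / [2, 4] / [5, 6] / [7];  Q = [1, 3, 6] / [2, 4] / [5, 7] / [8];  common shape = (3, 2, 2, 1)

Row-insert the values π_1, π_2, … into P one at a time, bumping the leftmost entry strictly greater than the inserted value down to the next row. The recording tableau Q records, in position (i, j), the step at which that cell was added to P.
  Insert 5 (step 1): P = [5];  Q = [1]
  Insert 2 (step 2): P = [2] / [5];  Q = [1] / [2]
  Insert 7 (step 3): P = [2, 7] / [5];  Q = [1, 3] / [2]
  Insert 6 (step 4): P = [2, 6] / [5, 7];  Q = [1, 3] / [2, 4]
  Insert 1 (step 5): P = [1, 6] / [2, 7] / [5];  Q = [1, 3] / [2, 4] / [5]
  Insert 8 (step 6): P = [1, 6, 8] / [2, 7] / [5];  Q = [1, 3, 6] / [2, 4] / [5]
  Insert 4 (step 7): P = [1, 4, 8] / [2, 6] / [5, 7];  Q = [1, 3, 6] / [2, 4] / [5, 7]
  Insert 3 (step 8): P = [1, 3, 8] / [2, 4] / [5, 6] / [7];  Q = [1, 3, 6] / [2, 4] / [5, 7] / [8]
Final shape: (3, 2, 2, 1).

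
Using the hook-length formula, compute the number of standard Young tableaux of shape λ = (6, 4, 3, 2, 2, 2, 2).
# SYT of shape (6, 4, 3, 2, 2, 2, 2) = 308626500

Hook-length formula: f^λ = n! / Π hook(c), product over all cells c of the Young diagram. For λ = (6, 4, 3, 2, 2, 2, 2), n = 21 boxes. Hook lengths by row (left-to-right, top-to-bottom): [12, 11, 6, 4, 2, 1]; [9, 8, 3, 1]; [7, 6, 1]; [5, 4]; [4, 3]; [3, 2]; [2, 1]. Product of hooks = 165542952960. So f^λ = 21! / 165542952960 = 51090942171709440000 / 165542952960 = 308626500.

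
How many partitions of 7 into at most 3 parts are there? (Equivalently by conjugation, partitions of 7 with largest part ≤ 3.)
p(7, parts ≤ 3) = 8

Partitions of 7 with all parts ≤ 3: 3+3+1, 3+2+2, 3+2+1+1, 3+1+1+1+1, 2+2+2+1, 2+2+1+1+1, 2+1+1+1+1+1, 1+1+1+1+1+1+1. Count = 8.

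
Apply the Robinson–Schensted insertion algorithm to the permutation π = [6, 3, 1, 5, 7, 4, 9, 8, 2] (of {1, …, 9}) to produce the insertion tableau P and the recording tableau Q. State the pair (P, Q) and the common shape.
P = [1, 2, 7, 8] / [3, 4, 9] / [5] / [6];  Q = [1, 4, 5, 7] / [2, 6, 8] / [3] / [9];  common shape = (4, 3, 1, 1)

Row-insert the values π_1, π_2, … into P one at a time, bumping the leftmost entry strictly greater than the inserted value down to the next row. The recording tableau Q records, in position (i, j), the step at which that cell was added to P.
  Insert 6 (step 1): P = [6];  Q = [1]
  Insert 3 (step 2): P = [3] / [6];  Q = [1] / [2]
  Insert 1 (step 3): P = [1] / [3] / [6];  Q = [1] / [2] / [3]
  Insert 5 (step 4): P = [1, 5] / [3] / [6];  Q = [1, 4] / [2] / [3]
  Insert 7 (step 5): P = [1, 5, 7] / [3] / [6];  Q = [1, 4, 5] / [2] / [3]
  Insert 4 (step 6): P = [1, 4, 7] / [3, 5] / [6];  Q = [1, 4, 5] / [2, 6] / [3]
  Insert 9 (step 7): P = [1, 4, 7, 9] / [3, 5] / [6];  Q = [1, 4, 5, 7] / [2, 6] / [3]
  Insert 8 (step 8): P = [1, 4, 7, 8] / [3, 5, 9] / [6];  Q = [1, 4, 5, 7] / [2, 6, 8] / [3]
  Insert 2 (step 9): P = [1, 2, 7, 8] / [3, 4, 9] / [5] / [6];  Q = [1, 4, 5, 7] / [2, 6, 8] / [3] / [9]
Final shape: (4, 3, 1, 1).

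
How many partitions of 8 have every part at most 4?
p(8, parts ≤ 4) = 15

Partitions of 8 with all parts ≤ 4: 4+4, 4+3+1, 4+2+2, 4+2+1+1, 4+1+1+1+1, 3+3+2, 3+3+1+1, 3+2+2+1, 3+2+1+1+1, 3+1+1+1+1+1, 2+2+2+2, 2+2+2+1+1, 2+2+1+1+1+1, 2+1+1+1+1+1+1, 1+1+1+1+1+1+1+1. Count = 15.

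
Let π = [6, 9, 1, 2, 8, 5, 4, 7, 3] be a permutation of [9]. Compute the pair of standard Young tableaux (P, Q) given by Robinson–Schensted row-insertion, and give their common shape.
P = [1, 2, 3, 7] / [4, 8] / [5] / [6] / [9];  Q = [1, 2, 5, 8] / [3, 4] / [6] / [7] / [9];  common shape = (4, 2, 1, 1, 1)

Row-insert the values π_1, π_2, … into P one at a time, bumping the leftmost entry strictly greater than the inserted value down to the next row. The recording tableau Q records, in position (i, j), the step at which that cell was added to P.
  Insert 6 (step 1): P = [6];  Q = [1]
  Insert 9 (step 2): P = [6, 9];  Q = [1, 2]
  Insert 1 (step 3): P = [1, 9] / [6];  Q = [1, 2] / [3]
  Insert 2 (step 4): P = [1, 2] / [6, 9];  Q = [1, 2] / [3, 4]
  Insert 8 (step 5): P = [1, 2, 8] / [6, 9];  Q = [1, 2, 5] / [3, 4]
  Insert 5 (step 6): P = [1, 2, 5] / [6, 8] / [9];  Q = [1, 2, 5] / [3, 4] / [6]
  Insert 4 (step 7): P = [1, 2, 4] / [5, 8] / [6] / [9];  Q = [1, 2, 5] / [3, 4] / [6] / [7]
  Insert 7 (step 8): P = [1, 2, 4, 7] / [5, 8] / [6] / [9];  Q = [1, 2, 5, 8] / [3, 4] / [6] / [7]
  Insert 3 (step 9): P = [1, 2, 3, 7] / [4, 8] / [5] / [6] / [9];  Q = [1, 2, 5, 8] / [3, 4] / [6] / [7] / [9]
Final shape: (4, 2, 1, 1, 1).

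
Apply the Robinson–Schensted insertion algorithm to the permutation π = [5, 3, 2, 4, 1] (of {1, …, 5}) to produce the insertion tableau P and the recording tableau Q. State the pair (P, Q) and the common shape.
P = [1, 4] / [2] / [3] / [5];  Q = [1, 4] / [2] / [3] / [5];  common shape = (2, 1, 1, 1)

Row-insert the values π_1, π_2, … into P one at a time, bumping the leftmost entry strictly greater than the inserted value down to the next row. The recording tableau Q records, in position (i, j), the step at which that cell was added to P.
  Insert 5 (step 1): P = [5];  Q = [1]
  Insert 3 (step 2): P = [3] / [5];  Q = [1] / [2]
  Insert 2 (step 3): P = [2] / [3] / [5];  Q = [1] / [2] / [3]
  Insert 4 (step 4): P = [2, 4] / [3] / [5];  Q = [1, 4] / [2] / [3]
  Insert 1 (step 5): P = [1, 4] / [2] / [3] / [5];  Q = [1, 4] / [2] / [3] / [5]
Final shape: (2, 1, 1, 1).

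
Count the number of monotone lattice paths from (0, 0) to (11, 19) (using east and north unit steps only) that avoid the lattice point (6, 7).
Number of paths = 44008692

Total paths from (0, 0) to (11, 19): C(30, 11) = 54627300. Paths through (6, 7): (paths (0, 0) → (6, 7)) × (paths (6, 7) → (11, 19)) = C(13, 6) · C(17, 5) = 1716 · 6188 = 10618608. Avoidance count = 54627300 − 10618608 = 44008692.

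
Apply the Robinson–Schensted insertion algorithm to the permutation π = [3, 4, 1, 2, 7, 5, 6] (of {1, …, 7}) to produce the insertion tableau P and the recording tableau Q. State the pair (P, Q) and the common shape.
P = [1, 2, 5, 6] / [3, 4, 7];  Q = [1, 2, 5, 7] / [3, 4, 6];  common shape = (4, 3)

Row-insert the values π_1, π_2, … into P one at a time, bumping the leftmost entry strictly greater than the inserted value down to the next row. The recording tableau Q records, in position (i, j), the step at which that cell was added to P.
  Insert 3 (step 1): P = [3];  Q = [1]
  Insert 4 (step 2): P = [3, 4];  Q = [1, 2]
  Insert 1 (step 3): P = [1, 4] / [3];  Q = [1, 2] / [3]
  Insert 2 (step 4): P = [1, 2] / [3, 4];  Q = [1, 2] / [3, 4]
  Insert 7 (step 5): P = [1, 2, 7] / [3, 4];  Q = [1, 2, 5] / [3, 4]
  Insert 5 (step 6): P = [1, 2, 5] / [3, 4, 7];  Q = [1, 2, 5] / [3, 4, 6]
  Insert 6 (step 7): P = [1, 2, 5, 6] / [3, 4, 7];  Q = [1, 2, 5, 7] / [3, 4, 6]
Final shape: (4, 3).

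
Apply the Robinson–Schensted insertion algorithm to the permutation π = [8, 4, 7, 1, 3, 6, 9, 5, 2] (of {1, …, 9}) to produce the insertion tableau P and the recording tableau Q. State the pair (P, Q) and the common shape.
P = [1, 2, 5, 9] / [3, 6] / [4] / [7] / [8];  Q = [1, 3, 6, 7] / [2, 5] / [4] / [8] / [9];  common shape = (4, 2, 1, 1, 1)

Row-insert the values π_1, π_2, … into P one at a time, bumping the leftmost entry strictly greater than the inserted value down to the next row. The recording tableau Q records, in position (i, j), the step at which that cell was added to P.
  Insert 8 (step 1): P = [8];  Q = [1]
  Insert 4 (step 2): P = [4] / [8];  Q = [1] / [2]
  Insert 7 (step 3): P = [4, 7] / [8];  Q = [1, 3] / [2]
  Insert 1 (step 4): P = [1, 7] / [4] / [8];  Q = [1, 3] / [2] / [4]
  Insert 3 (step 5): P = [1, 3] / [4, 7] / [8];  Q = [1, 3] / [2, 5] / [4]
  Insert 6 (step 6): P = [1, 3, 6] / [4, 7] / [8];  Q = [1, 3, 6] / [2, 5] / [4]
  Insert 9 (step 7): P = [1, 3, 6, 9] / [4, 7] / [8];  Q = [1, 3, 6, 7] / [2, 5] / [4]
  Insert 5 (step 8): P = [1, 3, 5, 9] / [4, 6] / [7] / [8];  Q = [1, 3, 6, 7] / [2, 5] / [4] / [8]
  Insert 2 (step 9): P = [1, 2, 5, 9] / [3, 6] / [4] / [7] / [8];  Q = [1, 3, 6, 7] / [2, 5] / [4] / [8] / [9]
Final shape: (4, 2, 1, 1, 1).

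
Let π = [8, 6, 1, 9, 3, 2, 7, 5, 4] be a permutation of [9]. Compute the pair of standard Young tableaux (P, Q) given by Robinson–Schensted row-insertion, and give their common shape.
P = [1, 2, 4] / [3, 5] / [6, 7] / [8, 9];  Q = [1, 4, 7] / [2, 5] / [3, 8] / [6, 9];  common shape = (3, 2, 2, 2)

Row-insert the values π_1, π_2, … into P one at a time, bumping the leftmost entry strictly greater than the inserted value down to the next row. The recording tableau Q records, in position (i, j), the step at which that cell was added to P.
  Insert 8 (step 1): P = [8];  Q = [1]
  Insert 6 (step 2): P = [6] / [8];  Q = [1] / [2]
  Insert 1 (step 3): P = [1] / [6] / [8];  Q = [1] / [2] / [3]
  Insert 9 (step 4): P = [1, 9] / [6] / [8];  Q = [1, 4] / [2] / [3]
  Insert 3 (step 5): P = [1, 3] / [6, 9] / [8];  Q = [1, 4] / [2, 5] / [3]
  Insert 2 (step 6): P = [1, 2] / [3, 9] / [6] / [8];  Q = [1, 4] / [2, 5] / [3] / [6]
  Insert 7 (step 7): P = [1, 2, 7] / [3, 9] / [6] / [8];  Q = [1, 4, 7] / [2, 5] / [3] / [6]
  Insert 5 (step 8): P = [1, 2, 5] / [3, 7] / [6, 9] / [8];  Q = [1, 4, 7] / [2, 5] / [3, 8] / [6]
  Insert 4 (step 9): P = [1, 2, 4] / [3, 5] / [6, 7] / [8, 9];  Q = [1, 4, 7] / [2, 5] / [3, 8] / [6, 9]
Final shape: (3, 2, 2, 2).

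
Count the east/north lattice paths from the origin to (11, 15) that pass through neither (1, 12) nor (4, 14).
Number of paths = 7699002

Inclusion–exclusion. Total paths: C(26, 11) = 7726160. Through P₁: C(13, 1)·C(13, 10) = 3718. Through P₂: C(18, 4)·C(8, 7) = 24480. Since P₁ is strictly southwest of P₂, a monotone path through both must visit P₁ then P₂; paths through both = C(13, 1)·C(5, 3)·C(8, 7) = 1040. Avoid both = 7726160 − 3718 − 24480 + 1040 = 7699002.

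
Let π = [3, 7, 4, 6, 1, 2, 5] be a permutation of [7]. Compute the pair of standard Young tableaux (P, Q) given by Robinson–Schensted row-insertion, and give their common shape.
P = [1, 2, 5] / [3, 4, 6] / [7];  Q = [1, 2, 4] / [3, 6, 7] / [5];  common shape = (3, 3, 1)

Row-insert the values π_1, π_2, … into P one at a time, bumping the leftmost entry strictly greater than the inserted value down to the next row. The recording tableau Q records, in position (i, j), the step at which that cell was added to P.
  Insert 3 (step 1): P = [3];  Q = [1]
  Insert 7 (step 2): P = [3, 7];  Q = [1, 2]
  Insert 4 (step 3): P = [3, 4] / [7];  Q = [1, 2] / [3]
  Insert 6 (step 4): P = [3, 4, 6] / [7];  Q = [1, 2, 4] / [3]
  Insert 1 (step 5): P = [1, 4, 6] / [3] / [7];  Q = [1, 2, 4] / [3] / [5]
  Insert 2 (step 6): P = [1, 2, 6] / [3, 4] / [7];  Q = [1, 2, 4] / [3, 6] / [5]
  Insert 5 (step 7): P = [1, 2, 5] / [3, 4, 6] / [7];  Q = [1, 2, 4] / [3, 6, 7] / [5]
Final shape: (3, 3, 1).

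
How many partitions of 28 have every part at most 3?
p(28, parts ≤ 3) = 80

Use the recurrence p(n, m) = p(n, m−1) + p(n−m, m): either the largest part is < m (count p(n, m−1)) or the largest part is exactly m (remove one copy of m, count p(n−m, m)). With p(0, ·) = 1 this gives p(28, parts ≤ 3) = 80. (By conjugating Young diagrams, this also counts partitions of 28 into at most 3 parts.)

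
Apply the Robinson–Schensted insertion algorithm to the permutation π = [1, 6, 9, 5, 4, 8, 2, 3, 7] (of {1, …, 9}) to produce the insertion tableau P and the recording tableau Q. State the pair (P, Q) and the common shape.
P = [1, 2, 3, 7] / [4, 8] / [5, 9] / [6];  Q = [1, 2, 3, 9] / [4, 6] / [5, 8] / [7];  common shape = (4, 2, 2, 1)

Row-insert the values π_1, π_2, … into P one at a time, bumping the leftmost entry strictly greater than the inserted value down to the next row. The recording tableau Q records, in position (i, j), the step at which that cell was added to P.
  Insert 1 (step 1): P = [1];  Q = [1]
  Insert 6 (step 2): P = [1, 6];  Q = [1, 2]
  Insert 9 (step 3): P = [1, 6, 9];  Q = [1, 2, 3]
  Insert 5 (step 4): P = [1, 5, 9] / [6];  Q = [1, 2, 3] / [4]
  Insert 4 (step 5): P = [1, 4, 9] / [5] / [6];  Q = [1, 2, 3] / [4] / [5]
  Insert 8 (step 6): P = [1, 4, 8] / [5, 9] / [6];  Q = [1, 2, 3] / [4, 6] / [5]
  Insert 2 (step 7): P = [1, 2, 8] / [4, 9] / [5] / [6];  Q = [1, 2, 3] / [4, 6] / [5] / [7]
  Insert 3 (step 8): P = [1, 2, 3] / [4, 8] / [5, 9] / [6];  Q = [1, 2, 3] / [4, 6] / [5, 8] / [7]
  Insert 7 (step 9): P = [1, 2, 3, 7] / [4, 8] / [5, 9] / [6];  Q = [1, 2, 3, 9] / [4, 6] / [5, 8] / [7]
Final shape: (4, 2, 2, 1).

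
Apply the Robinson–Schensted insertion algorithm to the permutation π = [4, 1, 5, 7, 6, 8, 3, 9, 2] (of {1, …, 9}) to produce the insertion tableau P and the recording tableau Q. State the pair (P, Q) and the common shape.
P = [1, 2, 6, 8, 9] / [3, 5] / [4] / [7];  Q = [1, 3, 4, 6, 8] / [2, 5] / [7] / [9];  common shape = (5, 2, 1, 1)

Row-insert the values π_1, π_2, … into P one at a time, bumping the leftmost entry strictly greater than the inserted value down to the next row. The recording tableau Q records, in position (i, j), the step at which that cell was added to P.
  Insert 4 (step 1): P = [4];  Q = [1]
  Insert 1 (step 2): P = [1] / [4];  Q = [1] / [2]
  Insert 5 (step 3): P = [1, 5] / [4];  Q = [1, 3] / [2]
  Insert 7 (step 4): P = [1, 5, 7] / [4];  Q = [1, 3, 4] / [2]
  Insert 6 (step 5): P = [1, 5, 6] / [4, 7];  Q = [1, 3, 4] / [2, 5]
  Insert 8 (step 6): P = [1, 5, 6, 8] / [4, 7];  Q = [1, 3, 4, 6] / [2, 5]
  Insert 3 (step 7): P = [1, 3, 6, 8] / [4, 5] / [7];  Q = [1, 3, 4, 6] / [2, 5] / [7]
  Insert 9 (step 8): P = [1, 3, 6, 8, 9] / [4, 5] / [7];  Q = [1, 3, 4, 6, 8] / [2, 5] / [7]
  Insert 2 (step 9): P = [1, 2, 6, 8, 9] / [3, 5] / [4] / [7];  Q = [1, 3, 4, 6, 8] / [2, 5] / [7] / [9]
Final shape: (5, 2, 1, 1).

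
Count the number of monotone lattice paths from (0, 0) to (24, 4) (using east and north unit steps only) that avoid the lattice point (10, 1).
Number of paths = 12995

Total paths from (0, 0) to (24, 4): C(28, 24) = 20475. Paths through (10, 1): (paths (0, 0) → (10, 1)) × (paths (10, 1) → (24, 4)) = C(11, 10) · C(17, 14) = 11 · 680 = 7480. Avoidance count = 20475 − 7480 = 12995.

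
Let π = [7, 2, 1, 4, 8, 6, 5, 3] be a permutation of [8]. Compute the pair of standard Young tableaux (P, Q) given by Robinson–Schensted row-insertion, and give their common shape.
P = [1, 3, 5] / [2, 4] / [6, 8] / [7];  Q = [1, 4, 5] / [2, 6] / [3, 7] / [8];  common shape = (3, 2, 2, 1)

Row-insert the values π_1, π_2, … into P one at a time, bumping the leftmost entry strictly greater than the inserted value down to the next row. The recording tableau Q records, in position (i, j), the step at which that cell was added to P.
  Insert 7 (step 1): P = [7];  Q = [1]
  Insert 2 (step 2): P = [2] / [7];  Q = [1] / [2]
  Insert 1 (step 3): P = [1] / [2] / [7];  Q = [1] / [2] / [3]
  Insert 4 (step 4): P = [1, 4] / [2] / [7];  Q = [1, 4] / [2] / [3]
  Insert 8 (step 5): P = [1, 4, 8] / [2] / [7];  Q = [1, 4, 5] / [2] / [3]
  Insert 6 (step 6): P = [1, 4, 6] / [2, 8] / [7];  Q = [1, 4, 5] / [2, 6] / [3]
  Insert 5 (step 7): P = [1, 4, 5] / [2, 6] / [7, 8];  Q = [1, 4, 5] / [2, 6] / [3, 7]
  Insert 3 (step 8): P = [1, 3, 5] / [2, 4] / [6, 8] / [7];  Q = [1, 4, 5] / [2, 6] / [3, 7] / [8]
Final shape: (3, 2, 2, 1).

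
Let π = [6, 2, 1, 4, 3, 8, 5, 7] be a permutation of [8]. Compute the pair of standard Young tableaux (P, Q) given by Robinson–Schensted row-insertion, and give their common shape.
P = [1, 3, 5, 7] / [2, 4, 8] / [6];  Q = [1, 4, 6, 8] / [2, 5, 7] / [3];  common shape = (4, 3, 1)

Row-insert the values π_1, π_2, … into P one at a time, bumping the leftmost entry strictly greater than the inserted value down to the next row. The recording tableau Q records, in position (i, j), the step at which that cell was added to P.
  Insert 6 (step 1): P = [6];  Q = [1]
  Insert 2 (step 2): P = [2] / [6];  Q = [1] / [2]
  Insert 1 (step 3): P = [1] / [2] / [6];  Q = [1] / [2] / [3]
  Insert 4 (step 4): P = [1, 4] / [2] / [6];  Q = [1, 4] / [2] / [3]
  Insert 3 (step 5): P = [1, 3] / [2, 4] / [6];  Q = [1, 4] / [2, 5] / [3]
  Insert 8 (step 6): P = [1, 3, 8] / [2, 4] / [6];  Q = [1, 4, 6] / [2, 5] / [3]
  Insert 5 (step 7): P = [1, 3, 5] / [2, 4, 8] / [6];  Q = [1, 4, 6] / [2, 5, 7] / [3]
  Insert 7 (step 8): P = [1, 3, 5, 7] / [2, 4, 8] / [6];  Q = [1, 4, 6, 8] / [2, 5, 7] / [3]
Final shape: (4, 3, 1).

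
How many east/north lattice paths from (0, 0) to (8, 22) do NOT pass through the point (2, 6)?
Number of paths = 3763761

Total paths from (0, 0) to (8, 22): C(30, 8) = 5852925. Paths through (2, 6): (paths (0, 0) → (2, 6)) × (paths (2, 6) → (8, 22)) = C(8, 2) · C(22, 6) = 28 · 74613 = 2089164. Avoidance count = 5852925 − 2089164 = 3763761.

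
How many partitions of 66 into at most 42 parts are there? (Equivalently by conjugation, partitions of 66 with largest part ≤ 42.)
p(66, parts ≤ 42) = 2317757

Use the recurrence p(n, m) = p(n, m−1) + p(n−m, m): either the largest part is < m (count p(n, m−1)) or the largest part is exactly m (remove one copy of m, count p(n−m, m)). With p(0, ·) = 1 this gives p(66, parts ≤ 42) = 2317757. (By conjugating Young diagrams, this also counts partitions of 66 into at most 42 parts.)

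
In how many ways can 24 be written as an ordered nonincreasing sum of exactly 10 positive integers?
p(24, 10 parts) = 128

Partitions of n into exactly k parts are in bijection with partitions of n − k into at most k parts (subtract 1 from each part). So p(24, exactly 10) = p(14, parts ≤ 10). Computing via the recurrence p(m, j) = p(m, j−1) + p(m−j, j) gives 128.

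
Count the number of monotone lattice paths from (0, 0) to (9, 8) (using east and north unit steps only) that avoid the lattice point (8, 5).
Number of paths = 19162

Total paths from (0, 0) to (9, 8): C(17, 9) = 24310. Paths through (8, 5): (paths (0, 0) → (8, 5)) × (paths (8, 5) → (9, 8)) = C(13, 8) · C(4, 1) = 1287 · 4 = 5148. Avoidance count = 24310 − 5148 = 19162.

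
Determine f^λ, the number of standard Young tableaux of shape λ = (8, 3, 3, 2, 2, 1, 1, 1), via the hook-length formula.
# SYT of shape (8, 3, 3, 2, 2, 1, 1, 1) = 311095512

Hook-length formula: f^λ = n! / Π hook(c), product over all cells c of the Young diagram. For λ = (8, 3, 3, 2, 2, 1, 1, 1), n = 21 boxes. Hook lengths by row (left-to-right, top-to-bottom): [15, 11, 8, 5, 4, 3, 2, 1]; [9, 5, 2]; [8, 4, 1]; [6, 2]; [5, 1]; [3]; [2]; [1]. Product of hooks = 164229120000. So f^λ = 21! / 164229120000 = 51090942171709440000 / 164229120000 = 311095512.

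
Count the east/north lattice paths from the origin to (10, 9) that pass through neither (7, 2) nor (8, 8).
Number of paths = 50204

Inclusion–exclusion. Total paths: C(19, 10) = 92378. Through P₁: C(9, 7)·C(10, 3) = 4320. Through P₂: C(16, 8)·C(3, 2) = 38610. Since P₁ is strictly southwest of P₂, a monotone path through both must visit P₁ then P₂; paths through both = C(9, 7)·C(7, 1)·C(3, 2) = 756. Avoid both = 92378 − 4320 − 38610 + 756 = 50204.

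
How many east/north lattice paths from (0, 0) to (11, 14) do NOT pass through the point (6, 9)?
Number of paths = 3196140

Total paths from (0, 0) to (11, 14): C(25, 11) = 4457400. Paths through (6, 9): (paths (0, 0) → (6, 9)) × (paths (6, 9) → (11, 14)) = C(15, 6) · C(10, 5) = 5005 · 252 = 1261260. Avoidance count = 4457400 − 1261260 = 3196140.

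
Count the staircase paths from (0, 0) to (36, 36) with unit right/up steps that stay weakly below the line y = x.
C_36 = 11959798385860453492

These NE paths below the diagonal are counted by the Catalan number C_n = (1/(n + 1)) · C(2n, n). For n = 36: C_36 = (1/37) · C(72, 36) = 442512540276836779204/37 = 11959798385860453492.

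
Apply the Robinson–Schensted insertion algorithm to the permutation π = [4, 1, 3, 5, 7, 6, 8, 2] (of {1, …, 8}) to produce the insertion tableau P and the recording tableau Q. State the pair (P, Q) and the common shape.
P = [1, 2, 5, 6, 8] / [3, 7] / [4];  Q = [1, 3, 4, 5, 7] / [2, 6] / [8];  common shape = (5, 2, 1)

Row-insert the values π_1, π_2, … into P one at a time, bumping the leftmost entry strictly greater than the inserted value down to the next row. The recording tableau Q records, in position (i, j), the step at which that cell was added to P.
  Insert 4 (step 1): P = [4];  Q = [1]
  Insert 1 (step 2): P = [1] / [4];  Q = [1] / [2]
  Insert 3 (step 3): P = [1, 3] / [4];  Q = [1, 3] / [2]
  Insert 5 (step 4): P = [1, 3, 5] / [4];  Q = [1, 3, 4] / [2]
  Insert 7 (step 5): P = [1, 3, 5, 7] / [4];  Q = [1, 3, 4, 5] / [2]
  Insert 6 (step 6): P = [1, 3, 5, 6] / [4, 7];  Q = [1, 3, 4, 5] / [2, 6]
  Insert 8 (step 7): P = [1, 3, 5, 6, 8] / [4, 7];  Q = [1, 3, 4, 5, 7] / [2, 6]
  Insert 2 (step 8): P = [1, 2, 5, 6, 8] / [3, 7] / [4];  Q = [1, 3, 4, 5, 7] / [2, 6] / [8]
Final shape: (5, 2, 1).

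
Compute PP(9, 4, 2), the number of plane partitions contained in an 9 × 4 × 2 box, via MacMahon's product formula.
PP(9, 4, 2) = 143143

Evaluate the triple product over i = 1..9, j = 1..4, k = 1..2. The factors are (2/1) · (3/2) · (3/2) · (4/3) · (4/3) · (5/4) · (5/4) · (6/5) · … (72 factors total). The numerators and denominators telescope so the product is an integer; carrying out the multiplication exactly gives PP(9, 4, 2) = 143143.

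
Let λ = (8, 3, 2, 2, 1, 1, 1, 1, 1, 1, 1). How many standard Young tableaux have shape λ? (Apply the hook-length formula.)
# SYT of shape (8, 3, 2, 2, 1, 1, 1, 1, 1, 1, 1) = 170714544

Hook-length formula: f^λ = n! / Π hook(c), product over all cells c of the Young diagram. For λ = (8, 3, 2, 2, 1, 1, 1, 1, 1, 1, 1), n = 22 boxes. Hook lengths by row (left-to-right, top-to-bottom): [18, 10, 7, 5, 4, 3, 2, 1]; [12, 4, 1]; [10, 2]; [9, 1]; [7]; [6]; [5]; [4]; [3]; [2]; [1]. Product of hooks = 6584094720000. So f^λ = 22! / 6584094720000 = 1124000727777607680000 / 6584094720000 = 170714544.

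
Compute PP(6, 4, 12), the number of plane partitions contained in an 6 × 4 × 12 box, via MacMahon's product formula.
PP(6, 4, 12) = 64344818940480

Evaluate the triple product over i = 1..6, j = 1..4, k = 1..12. The factors are (2/1) · (3/2) · (4/3) · (5/4) · (6/5) · (7/6) · (8/7) · (9/8) · … (288 factors total). The numerators and denominators telescope so the product is an integer; carrying out the multiplication exactly gives PP(6, 4, 12) = 64344818940480.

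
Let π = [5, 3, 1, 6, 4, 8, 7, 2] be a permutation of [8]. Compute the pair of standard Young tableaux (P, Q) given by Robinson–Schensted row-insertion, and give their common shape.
P = [1, 2, 7] / [3, 4, 8] / [5, 6];  Q = [1, 4, 6] / [2, 5, 7] / [3, 8];  common shape = (3, 3, 2)

Row-insert the values π_1, π_2, … into P one at a time, bumping the leftmost entry strictly greater than the inserted value down to the next row. The recording tableau Q records, in position (i, j), the step at which that cell was added to P.
  Insert 5 (step 1): P = [5];  Q = [1]
  Insert 3 (step 2): P = [3] / [5];  Q = [1] / [2]
  Insert 1 (step 3): P = [1] / [3] / [5];  Q = [1] / [2] / [3]
  Insert 6 (step 4): P = [1, 6] / [3] / [5];  Q = [1, 4] / [2] / [3]
  Insert 4 (step 5): P = [1, 4] / [3, 6] / [5];  Q = [1, 4] / [2, 5] / [3]
  Insert 8 (step 6): P = [1, 4, 8] / [3, 6] / [5];  Q = [1, 4, 6] / [2, 5] / [3]
  Insert 7 (step 7): P = [1, 4, 7] / [3, 6, 8] / [5];  Q = [1, 4, 6] / [2, 5, 7] / [3]
  Insert 2 (step 8): P = [1, 2, 7] / [3, 4, 8] / [5, 6];  Q = [1, 4, 6] / [2, 5, 7] / [3, 8]
Final shape: (3, 3, 2).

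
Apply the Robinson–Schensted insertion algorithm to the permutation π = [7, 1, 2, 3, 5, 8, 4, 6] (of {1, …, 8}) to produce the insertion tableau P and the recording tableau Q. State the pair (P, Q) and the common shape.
P = [1, 2, 3, 4, 6] / [5, 8] / [7];  Q = [1, 3, 4, 5, 6] / [2, 8] / [7];  common shape = (5, 2, 1)

Row-insert the values π_1, π_2, … into P one at a time, bumping the leftmost entry strictly greater than the inserted value down to the next row. The recording tableau Q records, in position (i, j), the step at which that cell was added to P.
  Insert 7 (step 1): P = [7];  Q = [1]
  Insert 1 (step 2): P = [1] / [7];  Q = [1] / [2]
  Insert 2 (step 3): P = [1, 2] / [7];  Q = [1, 3] / [2]
  Insert 3 (step 4): P = [1, 2, 3] / [7];  Q = [1, 3, 4] / [2]
  Insert 5 (step 5): P = [1, 2, 3, 5] / [7];  Q = [1, 3, 4, 5] / [2]
  Insert 8 (step 6): P = [1, 2, 3, 5, 8] / [7];  Q = [1, 3, 4, 5, 6] / [2]
  Insert 4 (step 7): P = [1, 2, 3, 4, 8] / [5] / [7];  Q = [1, 3, 4, 5, 6] / [2] / [7]
  Insert 6 (step 8): P = [1, 2, 3, 4, 6] / [5, 8] / [7];  Q = [1, 3, 4, 5, 6] / [2, 8] / [7]
Final shape: (5, 2, 1).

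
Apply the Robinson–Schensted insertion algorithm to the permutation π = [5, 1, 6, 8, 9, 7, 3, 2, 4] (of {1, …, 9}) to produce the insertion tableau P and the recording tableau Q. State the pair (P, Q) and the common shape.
P = [1, 2, 4, 9] / [3, 6, 7] / [5] / [8];  Q = [1, 3, 4, 5] / [2, 6, 9] / [7] / [8];  common shape = (4, 3, 1, 1)

Row-insert the values π_1, π_2, … into P one at a time, bumping the leftmost entry strictly greater than the inserted value down to the next row. The recording tableau Q records, in position (i, j), the step at which that cell was added to P.
  Insert 5 (step 1): P = [5];  Q = [1]
  Insert 1 (step 2): P = [1] / [5];  Q = [1] / [2]
  Insert 6 (step 3): P = [1, 6] / [5];  Q = [1, 3] / [2]
  Insert 8 (step 4): P = [1, 6, 8] / [5];  Q = [1, 3, 4] / [2]
  Insert 9 (step 5): P = [1, 6, 8, 9] / [5];  Q = [1, 3, 4, 5] / [2]
  Insert 7 (step 6): P = [1, 6, 7, 9] / [5, 8];  Q = [1, 3, 4, 5] / [2, 6]
  Insert 3 (step 7): P = [1, 3, 7, 9] / [5, 6] / [8];  Q = [1, 3, 4, 5] / [2, 6] / [7]
  Insert 2 (step 8): P = [1, 2, 7, 9] / [3, 6] / [5] / [8];  Q = [1, 3, 4, 5] / [2, 6] / [7] / [8]
  Insert 4 (step 9): P = [1, 2, 4, 9] / [3, 6, 7] / [5] / [8];  Q = [1, 3, 4, 5] / [2, 6, 9] / [7] / [8]
Final shape: (4, 3, 1, 1).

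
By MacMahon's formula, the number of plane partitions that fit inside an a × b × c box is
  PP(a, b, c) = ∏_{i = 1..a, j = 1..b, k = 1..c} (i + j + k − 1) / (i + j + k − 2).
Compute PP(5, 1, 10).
PP(5, 1, 10) = 3003

Evaluate the triple product over i = 1..5, j = 1..1, k = 1..10. The factors are (2/1) · (3/2) · (4/3) · (5/4) · (6/5) · (7/6) · (8/7) · (9/8) · … (50 factors total). The numerators and denominators telescope so the product is an integer; carrying out the multiplication exactly gives PP(5, 1, 10) = 3003.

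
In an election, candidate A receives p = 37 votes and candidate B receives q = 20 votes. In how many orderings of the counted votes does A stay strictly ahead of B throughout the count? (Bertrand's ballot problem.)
Strict-lead orderings = 360957582615630

Total orderings of the 57 votes with 37 for A: C(57, 37) = 1210269541711230. By the Bertrand ballot formula (Cycle Lemma / reflection principle), the number of orderings in which A is strictly ahead of B throughout is (p − q)/(p + q) · C(p + q, p) = (37 − 20)/(37 + 20) · 1210269541711230 = 360957582615630.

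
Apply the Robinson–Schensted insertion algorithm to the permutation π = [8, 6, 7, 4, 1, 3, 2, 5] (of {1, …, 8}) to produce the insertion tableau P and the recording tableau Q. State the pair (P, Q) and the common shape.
P = [1, 2, 5] / [3, 7] / [4] / [6] / [8];  Q = [1, 3, 8] / [2, 6] / [4] / [5] / [7];  common shape = (3, 2, 1, 1, 1)

Row-insert the values π_1, π_2, … into P one at a time, bumping the leftmost entry strictly greater than the inserted value down to the next row. The recording tableau Q records, in position (i, j), the step at which that cell was added to P.
  Insert 8 (step 1): P = [8];  Q = [1]
  Insert 6 (step 2): P = [6] / [8];  Q = [1] / [2]
  Insert 7 (step 3): P = [6, 7] / [8];  Q = [1, 3] / [2]
  Insert 4 (step 4): P = [4, 7] / [6] / [8];  Q = [1, 3] / [2] / [4]
  Insert 1 (step 5): P = [1, 7] / [4] / [6] / [8];  Q = [1, 3] / [2] / [4] / [5]
  Insert 3 (step 6): P = [1, 3] / [4, 7] / [6] / [8];  Q = [1, 3] / [2, 6] / [4] / [5]
  Insert 2 (step 7): P = [1, 2] / [3, 7] / [4] / [6] / [8];  Q = [1, 3] / [2, 6] / [4] / [5] / [7]
  Insert 5 (step 8): P = [1, 2, 5] / [3, 7] / [4] / [6] / [8];  Q = [1, 3, 8] / [2, 6] / [4] / [5] / [7]
Final shape: (3, 2, 1, 1, 1).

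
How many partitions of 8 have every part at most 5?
p(8, parts ≤ 5) = 18

Partitions of 8 with all parts ≤ 5: 5+3, 5+2+1, 5+1+1+1, 4+4, 4+3+1, 4+2+2, 4+2+1+1, 4+1+1+1+1, 3+3+2, 3+3+1+1, 3+2+2+1, 3+2+1+1+1, 3+1+1+1+1+1, 2+2+2+2, 2+2+2+1+1, 2+2+1+1+1+1, 2+1+1+1+1+1+1, 1+1+1+1+1+1+1+1. Count = 18.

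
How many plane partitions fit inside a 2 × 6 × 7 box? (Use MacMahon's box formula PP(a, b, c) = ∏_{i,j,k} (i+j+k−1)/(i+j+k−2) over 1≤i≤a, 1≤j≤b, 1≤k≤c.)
PP(2, 6, 7) = 736164

Evaluate the triple product over i = 1..2, j = 1..6, k = 1..7. The factors are (2/1) · (3/2) · (4/3) · (5/4) · (6/5) · (7/6) · (8/7) · (3/2) · … (84 factors total). The numerators and denominators telescope so the product is an integer; carrying out the multiplication exactly gives PP(2, 6, 7) = 736164.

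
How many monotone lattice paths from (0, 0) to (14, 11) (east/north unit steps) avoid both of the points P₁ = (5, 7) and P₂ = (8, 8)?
Number of paths = 3076152

Inclusion–exclusion. Total paths: C(25, 14) = 4457400. Through P₁: C(12, 5)·C(13, 9) = 566280. Through P₂: C(16, 8)·C(9, 6) = 1081080. Since P₁ is strictly southwest of P₂, a monotone path through both must visit P₁ then P₂; paths through both = C(12, 5)·C(4, 3)·C(9, 6) = 266112. Avoid both = 4457400 − 566280 − 1081080 + 266112 = 3076152.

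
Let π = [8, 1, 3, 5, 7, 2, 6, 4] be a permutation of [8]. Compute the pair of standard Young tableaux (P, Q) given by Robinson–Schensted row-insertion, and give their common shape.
P = [1, 2, 4, 6] / [3, 5] / [7] / [8];  Q = [1, 3, 4, 5] / [2, 7] / [6] / [8];  common shape = (4, 2, 1, 1)

Row-insert the values π_1, π_2, … into P one at a time, bumping the leftmost entry strictly greater than the inserted value down to the next row. The recording tableau Q records, in position (i, j), the step at which that cell was added to P.
  Insert 8 (step 1): P = [8];  Q = [1]
  Insert 1 (step 2): P = [1] / [8];  Q = [1] / [2]
  Insert 3 (step 3): P = [1, 3] / [8];  Q = [1, 3] / [2]
  Insert 5 (step 4): P = [1, 3, 5] / [8];  Q = [1, 3, 4] / [2]
  Insert 7 (step 5): P = [1, 3, 5, 7] / [8];  Q = [1, 3, 4, 5] / [2]
  Insert 2 (step 6): P = [1, 2, 5, 7] / [3] / [8];  Q = [1, 3, 4, 5] / [2] / [6]
  Insert 6 (step 7): P = [1, 2, 5, 6] / [3, 7] / [8];  Q = [1, 3, 4, 5] / [2, 7] / [6]
  Insert 4 (step 8): P = [1, 2, 4, 6] / [3, 5] / [7] / [8];  Q = [1, 3, 4, 5] / [2, 7] / [6] / [8]
Final shape: (4, 2, 1, 1).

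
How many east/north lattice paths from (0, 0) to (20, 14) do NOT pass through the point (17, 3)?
Number of paths = 1391560680

Total paths from (0, 0) to (20, 14): C(34, 20) = 1391975640. Paths through (17, 3): (paths (0, 0) → (17, 3)) × (paths (17, 3) → (20, 14)) = C(20, 17) · C(14, 3) = 1140 · 364 = 414960. Avoidance count = 1391975640 − 414960 = 1391560680.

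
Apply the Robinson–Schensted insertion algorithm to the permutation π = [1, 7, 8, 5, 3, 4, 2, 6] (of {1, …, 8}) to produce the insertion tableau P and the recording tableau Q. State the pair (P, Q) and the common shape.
P = [1, 2, 4, 6] / [3, 8] / [5] / [7];  Q = [1, 2, 3, 8] / [4, 6] / [5] / [7];  common shape = (4, 2, 1, 1)

Row-insert the values π_1, π_2, … into P one at a time, bumping the leftmost entry strictly greater than the inserted value down to the next row. The recording tableau Q records, in position (i, j), the step at which that cell was added to P.
  Insert 1 (step 1): P = [1];  Q = [1]
  Insert 7 (step 2): P = [1, 7];  Q = [1, 2]
  Insert 8 (step 3): P = [1, 7, 8];  Q = [1, 2, 3]
  Insert 5 (step 4): P = [1, 5, 8] / [7];  Q = [1, 2, 3] / [4]
  Insert 3 (step 5): P = [1, 3, 8] / [5] / [7];  Q = [1, 2, 3] / [4] / [5]
  Insert 4 (step 6): P = [1, 3, 4] / [5, 8] / [7];  Q = [1, 2, 3] / [4, 6] / [5]
  Insert 2 (step 7): P = [1, 2, 4] / [3, 8] / [5] / [7];  Q = [1, 2, 3] / [4, 6] / [5] / [7]
  Insert 6 (step 8): P = [1, 2, 4, 6] / [3, 8] / [5] / [7];  Q = [1, 2, 3, 8] / [4, 6] / [5] / [7]
Final shape: (4, 2, 1, 1).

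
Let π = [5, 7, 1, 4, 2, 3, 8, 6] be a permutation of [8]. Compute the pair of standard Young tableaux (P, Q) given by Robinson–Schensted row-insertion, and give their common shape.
P = [1, 2, 3, 6] / [4, 7, 8] / [5];  Q = [1, 2, 6, 7] / [3, 4, 8] / [5];  common shape = (4, 3, 1)

Row-insert the values π_1, π_2, … into P one at a time, bumping the leftmost entry strictly greater than the inserted value down to the next row. The recording tableau Q records, in position (i, j), the step at which that cell was added to P.
  Insert 5 (step 1): P = [5];  Q = [1]
  Insert 7 (step 2): P = [5, 7];  Q = [1, 2]
  Insert 1 (step 3): P = [1, 7] / [5];  Q = [1, 2] / [3]
  Insert 4 (step 4): P = [1, 4] / [5, 7];  Q = [1, 2] / [3, 4]
  Insert 2 (step 5): P = [1, 2] / [4, 7] / [5];  Q = [1, 2] / [3, 4] / [5]
  Insert 3 (step 6): P = [1, 2, 3] / [4, 7] / [5];  Q = [1, 2, 6] / [3, 4] / [5]
  Insert 8 (step 7): P = [1, 2, 3, 8] / [4, 7] / [5];  Q = [1, 2, 6, 7] / [3, 4] / [5]
  Insert 6 (step 8): P = [1, 2, 3, 6] / [4, 7, 8] / [5];  Q = [1, 2, 6, 7] / [3, 4, 8] / [5]
Final shape: (4, 3, 1).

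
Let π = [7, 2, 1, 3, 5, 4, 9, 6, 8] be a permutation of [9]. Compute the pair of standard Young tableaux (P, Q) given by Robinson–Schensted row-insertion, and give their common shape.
P = [1, 3, 4, 6, 8] / [2, 5, 9] / [7];  Q = [1, 4, 5, 7, 9] / [2, 6, 8] / [3];  common shape = (5, 3, 1)

Row-insert the values π_1, π_2, … into P one at a time, bumping the leftmost entry strictly greater than the inserted value down to the next row. The recording tableau Q records, in position (i, j), the step at which that cell was added to P.
  Insert 7 (step 1): P = [7];  Q = [1]
  Insert 2 (step 2): P = [2] / [7];  Q = [1] / [2]
  Insert 1 (step 3): P = [1] / [2] / [7];  Q = [1] / [2] / [3]
  Insert 3 (step 4): P = [1, 3] / [2] / [7];  Q = [1, 4] / [2] / [3]
  Insert 5 (step 5): P = [1, 3, 5] / [2] / [7];  Q = [1, 4, 5] / [2] / [3]
  Insert 4 (step 6): P = [1, 3, 4] / [2, 5] / [7];  Q = [1, 4, 5] / [2, 6] / [3]
  Insert 9 (step 7): P = [1, 3, 4, 9] / [2, 5] / [7];  Q = [1, 4, 5, 7] / [2, 6] / [3]
  Insert 6 (step 8): P = [1, 3, 4, 6] / [2, 5, 9] / [7];  Q = [1, 4, 5, 7] / [2, 6, 8] / [3]
  Insert 8 (step 9): P = [1, 3, 4, 6, 8] / [2, 5, 9] / [7];  Q = [1, 4, 5, 7, 9] / [2, 6, 8] / [3]
Final shape: (5, 3, 1).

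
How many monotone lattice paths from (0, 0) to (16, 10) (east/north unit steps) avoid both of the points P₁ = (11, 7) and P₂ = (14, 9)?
Number of paths = 2032741

Inclusion–exclusion. Total paths: C(26, 16) = 5311735. Through P₁: C(18, 11)·C(8, 5) = 1782144. Through P₂: C(23, 14)·C(3, 2) = 2451570. Since P₁ is strictly southwest of P₂, a monotone path through both must visit P₁ then P₂; paths through both = C(18, 11)·C(5, 3)·C(3, 2) = 954720. Avoid both = 5311735 − 1782144 − 2451570 + 954720 = 2032741.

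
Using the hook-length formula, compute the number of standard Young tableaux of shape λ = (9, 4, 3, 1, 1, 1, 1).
# SYT of shape (9, 4, 3, 1, 1, 1, 1) = 59121920

Hook-length formula: f^λ = n! / Π hook(c), product over all cells c of the Young diagram. For λ = (9, 4, 3, 1, 1, 1, 1), n = 20 boxes. Hook lengths by row (left-to-right, top-to-bottom): [15, 10, 9, 7, 5, 4, 3, 2, 1]; [9, 4, 3, 1]; [7, 2, 1]; [4]; [3]; [2]; [1]. Product of hooks = 41150592000. So f^λ = 20! / 41150592000 = 2432902008176640000 / 41150592000 = 59121920.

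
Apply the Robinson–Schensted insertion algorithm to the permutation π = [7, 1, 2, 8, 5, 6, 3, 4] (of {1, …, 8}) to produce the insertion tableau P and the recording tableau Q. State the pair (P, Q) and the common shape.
P = [1, 2, 3, 4] / [5, 6] / [7, 8];  Q = [1, 3, 4, 6] / [2, 5] / [7, 8];  common shape = (4, 2, 2)

Row-insert the values π_1, π_2, … into P one at a time, bumping the leftmost entry strictly greater than the inserted value down to the next row. The recording tableau Q records, in position (i, j), the step at which that cell was added to P.
  Insert 7 (step 1): P = [7];  Q = [1]
  Insert 1 (step 2): P = [1] / [7];  Q = [1] / [2]
  Insert 2 (step 3): P = [1, 2] / [7];  Q = [1, 3] / [2]
  Insert 8 (step 4): P = [1, 2, 8] / [7];  Q = [1, 3, 4] / [2]
  Insert 5 (step 5): P = [1, 2, 5] / [7, 8];  Q = [1, 3, 4] / [2, 5]
  Insert 6 (step 6): P = [1, 2, 5, 6] / [7, 8];  Q = [1, 3, 4, 6] / [2, 5]
  Insert 3 (step 7): P = [1, 2, 3, 6] / [5, 8] / [7];  Q = [1, 3, 4, 6] / [2, 5] / [7]
  Insert 4 (step 8): P = [1, 2, 3, 4] / [5, 6] / [7, 8];  Q = [1, 3, 4, 6] / [2, 5] / [7, 8]
Final shape: (4, 2, 2).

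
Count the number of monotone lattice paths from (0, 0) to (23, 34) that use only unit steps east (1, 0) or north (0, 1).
Number of paths = 5309878226480100

A monotone lattice path from (0, 0) to (23, 34) consists of 23 east steps and 34 north steps in some order, so it is determined by which 23 of the 57 steps are east. The count is C(57, 23) = 5309878226480100.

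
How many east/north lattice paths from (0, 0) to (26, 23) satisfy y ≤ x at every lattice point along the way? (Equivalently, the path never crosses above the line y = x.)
Number of paths = 8643460269248

By the reflection principle (André's argument), the number of monotone paths to (26, 23) with n ≤ m that never go above y = x is C(49, 26) − C(49, 27) = 58343356817424 − 49699896548176 = 8643460269248.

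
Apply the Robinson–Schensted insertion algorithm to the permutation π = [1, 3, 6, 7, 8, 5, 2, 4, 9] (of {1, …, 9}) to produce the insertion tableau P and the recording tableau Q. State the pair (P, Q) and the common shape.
P = [1, 2, 4, 7, 8, 9] / [3, 5] / [6];  Q = [1, 2, 3, 4, 5, 9] / [6, 8] / [7];  common shape = (6, 2, 1)

Row-insert the values π_1, π_2, … into P one at a time, bumping the leftmost entry strictly greater than the inserted value down to the next row. The recording tableau Q records, in position (i, j), the step at which that cell was added to P.
  Insert 1 (step 1): P = [1];  Q = [1]
  Insert 3 (step 2): P = [1, 3];  Q = [1, 2]
  Insert 6 (step 3): P = [1, 3, 6];  Q = [1, 2, 3]
  Insert 7 (step 4): P = [1, 3, 6, 7];  Q = [1, 2, 3, 4]
  Insert 8 (step 5): P = [1, 3, 6, 7, 8];  Q = [1, 2, 3, 4, 5]
  Insert 5 (step 6): P = [1, 3, 5, 7, 8] / [6];  Q = [1, 2, 3, 4, 5] / [6]
  Insert 2 (step 7): P = [1, 2, 5, 7, 8] / [3] / [6];  Q = [1, 2, 3, 4, 5] / [6] / [7]
  Insert 4 (step 8): P = [1, 2, 4, 7, 8] / [3, 5] / [6];  Q = [1, 2, 3, 4, 5] / [6, 8] / [7]
  Insert 9 (step 9): P = [1, 2, 4, 7, 8, 9] / [3, 5] / [6];  Q = [1, 2, 3, 4, 5, 9] / [6, 8] / [7]
Final shape: (6, 2, 1).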